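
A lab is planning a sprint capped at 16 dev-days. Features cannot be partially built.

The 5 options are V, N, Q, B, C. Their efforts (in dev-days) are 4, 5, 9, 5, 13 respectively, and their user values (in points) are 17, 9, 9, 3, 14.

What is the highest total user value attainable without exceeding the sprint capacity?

29

Take V, N, and B: effort 4 + 5 + 5 = 14 ≤ 16, user value 17 + 9 + 3 = 29.
No other feasible combination does better.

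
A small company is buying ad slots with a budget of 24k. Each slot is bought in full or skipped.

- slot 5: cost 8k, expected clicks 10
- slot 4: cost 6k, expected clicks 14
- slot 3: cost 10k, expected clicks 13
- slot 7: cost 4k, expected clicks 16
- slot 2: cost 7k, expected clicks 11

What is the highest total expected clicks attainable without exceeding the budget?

slot 4 + slot 7 + slot 2: cost 6 + 4 + 7 = 17 ≤ 24, expected clicks 14 + 16 + 11 = 41.
slot 4 + slot 3 + slot 7: cost 6 + 10 + 4 = 20 ≤ 24, expected clicks 14 + 13 + 16 = 43.
slot 5 + slot 4 + slot 7: cost 8 + 6 + 4 = 18 ≤ 24, expected clicks 10 + 14 + 16 = 40.
Best is slot 4, slot 3, and slot 7 with total expected clicks 43.

43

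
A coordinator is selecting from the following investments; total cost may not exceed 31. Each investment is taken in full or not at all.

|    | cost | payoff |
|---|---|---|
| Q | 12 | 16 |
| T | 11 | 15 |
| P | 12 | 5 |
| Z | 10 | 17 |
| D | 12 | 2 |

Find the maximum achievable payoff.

Allowing fractional choices, the relaxed optimum would be about 45.3, but investments are indivisible.
Q + Z: cost 12 + 10 = 22 ≤ 31, payoff 16 + 17 = 33.
Q + T: cost 12 + 11 = 23 ≤ 31, payoff 16 + 15 = 31.
T + Z: cost 11 + 10 = 21 ≤ 31, payoff 15 + 17 = 32.
Best is Q and Z with total payoff 33.

33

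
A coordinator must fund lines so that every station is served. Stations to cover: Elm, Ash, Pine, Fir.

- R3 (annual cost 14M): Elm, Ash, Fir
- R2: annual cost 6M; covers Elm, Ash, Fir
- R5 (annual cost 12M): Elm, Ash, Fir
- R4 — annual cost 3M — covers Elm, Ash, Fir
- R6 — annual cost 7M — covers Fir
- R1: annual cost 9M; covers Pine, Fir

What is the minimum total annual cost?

12

This is an integer covering problem.
Choose R4 and R1: together they cover Elm, Ash, Pine, Fir — every station.
Total annual cost: 3 + 9 = 12.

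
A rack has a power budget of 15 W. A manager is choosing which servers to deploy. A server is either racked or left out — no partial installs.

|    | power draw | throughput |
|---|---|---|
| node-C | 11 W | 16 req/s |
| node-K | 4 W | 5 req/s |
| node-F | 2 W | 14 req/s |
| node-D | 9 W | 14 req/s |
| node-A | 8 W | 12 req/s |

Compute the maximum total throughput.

33

node-K + node-F + node-D: power draw 4 + 2 + 9 = 15 ≤ 15, throughput 5 + 14 + 14 = 33.
node-K + node-F + node-A: power draw 4 + 2 + 8 = 14 ≤ 15, throughput 5 + 14 + 12 = 31.
Best is node-K, node-F, and node-D with total throughput 33.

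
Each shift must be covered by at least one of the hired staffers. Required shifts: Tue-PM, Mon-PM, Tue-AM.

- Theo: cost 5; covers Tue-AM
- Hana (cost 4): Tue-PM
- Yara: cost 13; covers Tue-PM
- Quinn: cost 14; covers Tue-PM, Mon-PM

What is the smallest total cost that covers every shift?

This is a weighted set-cover instance.
Choose Theo and Quinn: together they cover Tue-PM, Mon-PM, Tue-AM — every shift.
Total cost: 5 + 14 = 19.

19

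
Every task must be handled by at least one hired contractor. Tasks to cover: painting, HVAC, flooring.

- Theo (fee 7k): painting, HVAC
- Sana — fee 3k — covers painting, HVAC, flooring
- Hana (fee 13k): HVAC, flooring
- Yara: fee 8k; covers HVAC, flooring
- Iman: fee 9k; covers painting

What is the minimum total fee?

Sana alone covers painting, HVAC, flooring — every task.
Total fee: 3.
No cover costs less than 3.

3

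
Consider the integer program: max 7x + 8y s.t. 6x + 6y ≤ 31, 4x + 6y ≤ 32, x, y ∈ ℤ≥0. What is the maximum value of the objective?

40

(x,y)=(0,5): 6·0+6·5=30≤31, 4·0+6·5=30≤32, objective 40.
(x,y)=(1,4): 6·1+6·4=30≤31, 4·1+6·4=28≤32, objective 39.
(x,y)=(0,4): 6·0+6·4=24≤31, 4·0+6·4=24≤32, objective 32.
Maximum is 40 at (x,y)=(0,5).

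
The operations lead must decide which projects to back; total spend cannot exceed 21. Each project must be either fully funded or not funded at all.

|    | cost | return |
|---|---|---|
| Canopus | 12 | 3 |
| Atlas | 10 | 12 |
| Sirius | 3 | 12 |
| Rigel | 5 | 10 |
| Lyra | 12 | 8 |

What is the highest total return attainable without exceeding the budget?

34

Treat it as a binary knapsack problem.
Allowing fractional choices, the relaxed optimum would be about 36.0, but projects are indivisible.
Sirius + Rigel + Lyra: cost 3 + 5 + 12 = 20 ≤ 21, return 12 + 10 + 8 = 30.
Atlas + Sirius + Rigel: cost 10 + 3 + 5 = 18 ≤ 21, return 12 + 12 + 10 = 34.
Best is Atlas, Sirius, and Rigel with total return 34.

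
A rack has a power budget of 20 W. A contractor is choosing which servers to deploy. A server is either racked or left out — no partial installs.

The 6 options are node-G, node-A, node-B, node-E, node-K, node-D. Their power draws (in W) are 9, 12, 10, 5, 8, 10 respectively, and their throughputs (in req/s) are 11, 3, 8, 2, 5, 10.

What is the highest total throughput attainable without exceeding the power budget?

21

Allowing fractional choices, the relaxed optimum would be about 21.8, but servers are indivisible.
node-G + node-D: power draw 9 + 10 = 19 ≤ 20, throughput 11 + 10 = 21.
node-G + node-B: power draw 9 + 10 = 19 ≤ 20, throughput 11 + 8 = 19.
Best is node-G and node-D with total throughput 21.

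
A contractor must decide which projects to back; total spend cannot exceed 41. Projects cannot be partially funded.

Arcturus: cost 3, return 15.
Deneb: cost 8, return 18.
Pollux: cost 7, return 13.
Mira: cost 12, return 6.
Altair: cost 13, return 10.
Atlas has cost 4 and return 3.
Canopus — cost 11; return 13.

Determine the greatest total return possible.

Allowing fractional choices, the relaxed optimum would be about 68.2, but projects are indivisible.
Arcturus + Deneb + Pollux + Mira + Canopus: cost 3 + 8 + 7 + 12 + 11 = 41 ≤ 41, return 15 + 18 + 13 + 6 + 13 = 65.
Arcturus + Deneb + Pollux + Atlas + Canopus: cost 3 + 8 + 7 + 4 + 11 = 33 ≤ 41, return 15 + 18 + 13 + 3 + 13 = 62.
Best is Arcturus, Deneb, Pollux, Mira, and Canopus with total return 65.

65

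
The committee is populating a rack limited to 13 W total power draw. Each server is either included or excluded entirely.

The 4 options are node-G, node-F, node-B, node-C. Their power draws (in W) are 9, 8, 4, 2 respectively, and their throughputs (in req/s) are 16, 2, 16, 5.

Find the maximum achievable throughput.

32

Allowing fractional choices, the relaxed optimum would be about 33.4, but servers are indivisible.
node-B + node-C: power draw 4 + 2 = 6 ≤ 13, throughput 16 + 5 = 21.
node-G + node-B: power draw 9 + 4 = 13 ≤ 13, throughput 16 + 16 = 32.
node-G + node-C: power draw 9 + 2 = 11 ≤ 13, throughput 16 + 5 = 21.
Best is node-G and node-B with total throughput 32.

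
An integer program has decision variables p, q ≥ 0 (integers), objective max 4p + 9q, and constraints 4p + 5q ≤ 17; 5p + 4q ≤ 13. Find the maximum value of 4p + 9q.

27

(p,q)=(0,3) is feasible, giving 27.
(p,q)=(1,2) is feasible, giving 22.
(p,q)=(0,2) is feasible, giving 18.
No feasible integer point exceeds 27.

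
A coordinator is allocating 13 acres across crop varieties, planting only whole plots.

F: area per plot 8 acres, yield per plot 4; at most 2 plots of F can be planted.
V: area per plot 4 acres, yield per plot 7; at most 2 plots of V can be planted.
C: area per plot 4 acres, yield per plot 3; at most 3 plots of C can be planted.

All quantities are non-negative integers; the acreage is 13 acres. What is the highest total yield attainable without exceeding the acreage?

17

This is a bounded integer knapsack.
Take 2×V and 1×C: area 12 ≤ 13, yield 2·7 + 1·3 = 17.
V has the best ratio (7/4) and is taken to its limit of 2; remaining capacity is filled optimally with the others.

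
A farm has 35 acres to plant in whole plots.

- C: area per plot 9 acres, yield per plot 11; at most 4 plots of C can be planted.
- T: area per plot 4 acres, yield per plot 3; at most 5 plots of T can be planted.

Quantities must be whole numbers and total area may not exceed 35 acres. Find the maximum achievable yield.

3×C and 2×T: area 35 ≤ 35, yield 3·11 + 2·3 = 39.
3×C and 1×T: area 31 ≤ 35, yield 3·11 + 1·3 = 36.
Best is 39.

39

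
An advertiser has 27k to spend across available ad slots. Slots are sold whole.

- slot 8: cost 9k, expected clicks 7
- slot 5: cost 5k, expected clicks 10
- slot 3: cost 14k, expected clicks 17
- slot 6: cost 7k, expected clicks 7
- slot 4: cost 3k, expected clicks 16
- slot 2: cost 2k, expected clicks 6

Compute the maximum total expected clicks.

49

Treat it as a binary knapsack problem.
Take slot 5, slot 3, slot 4, and slot 2: cost 5 + 14 + 3 + 2 = 24 ≤ 27, expected clicks 10 + 17 + 16 + 6 = 49.
No other feasible combination does better.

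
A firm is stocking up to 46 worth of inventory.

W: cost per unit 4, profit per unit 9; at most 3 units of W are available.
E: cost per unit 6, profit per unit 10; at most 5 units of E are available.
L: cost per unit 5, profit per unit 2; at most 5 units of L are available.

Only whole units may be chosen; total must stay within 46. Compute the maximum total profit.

77

W has the best ratio (9/4); taking only W gives at most 3×9 = 27 (stopped by the supply cap of 3).
Mixing does better — 3×W and 5×E: cost 42 ≤ 46, profit 3·9 + 5·10 = 77.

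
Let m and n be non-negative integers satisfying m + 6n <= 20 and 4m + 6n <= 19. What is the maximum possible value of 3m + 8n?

Relaxing integrality, the LP optimum is 25.33 at (m,n) = (0, 3.17), which is not an integer point.
(m,n)=(0,3): 1·0+6·3=18≤20, 4·0+6·3=18≤19, objective 24.
(m,n)=(1,2): 1·1+6·2=13≤20, 4·1+6·2=16≤19, objective 19.
(m,n)=(0,2): 1·0+6·2=12≤20, 4·0+6·2=12≤19, objective 16.
The best lattice point is (0,3), giving 24.

24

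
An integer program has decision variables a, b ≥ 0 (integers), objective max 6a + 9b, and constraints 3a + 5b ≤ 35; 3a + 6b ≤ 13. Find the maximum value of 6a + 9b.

Relaxing integrality, the LP optimum is 26.00 at (a,b) = (4.33, 0), which is not an integer point.
(a,b)=(4,0): 3·4+5·0=12≤35, 3·4+6·0=12≤13, objective 24.
(a,b)=(3,0): 3·3+5·0=9≤35, 3·3+6·0=9≤13, objective 18.
The best lattice point is (4,0), giving 24.

24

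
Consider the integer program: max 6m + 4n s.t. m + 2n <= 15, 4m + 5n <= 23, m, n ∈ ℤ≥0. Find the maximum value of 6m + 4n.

30

The continuous relaxation peaks at (5.75, 0) with value 34.50; rounding to a feasible lattice point costs some objective.
(m,n)=(5,0): 1·5+2·0=5≤15, 4·5+5·0=20≤23, objective 30.
(m,n)=(4,1): 1·4+2·1=6≤15, 4·4+5·1=21≤23, objective 28.
(m,n)=(4,0): 1·4+2·0=4≤15, 4·4+5·0=16≤23, objective 24.
Maximum is 30 at (m,n)=(5,0).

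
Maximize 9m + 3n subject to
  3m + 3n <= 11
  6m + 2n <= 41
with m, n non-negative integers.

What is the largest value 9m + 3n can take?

Relaxing integrality, the LP optimum is 33.00 at (m,n) = (3.67, 0), which is not an integer point.
(m,n)=(3,0): 3·3+3·0=9≤11, 6·3+2·0=18≤41, objective 27.
(m,n)=(2,1): 3·2+3·1=9≤11, 6·2+2·1=14≤41, objective 21.
No feasible integer point exceeds 27.

27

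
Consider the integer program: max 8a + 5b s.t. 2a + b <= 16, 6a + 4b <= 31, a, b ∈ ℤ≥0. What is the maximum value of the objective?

Relaxing integrality, the LP optimum is 41.33 at (a,b) = (5.17, 0), which is not an integer point.
(a,b)=(5,0): 2·5+1·0=10≤16, 6·5+4·0=30≤31, objective 40.
(a,b)=(4,1): 2·4+1·1=9≤16, 6·4+4·1=28≤31, objective 37.
(a,b)=(4,0): 2·4+1·0=8≤16, 6·4+4·0=24≤31, objective 32.
Maximum is 40 at (a,b)=(5,0).

40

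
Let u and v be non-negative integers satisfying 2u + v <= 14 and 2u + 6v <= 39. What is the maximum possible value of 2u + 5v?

33

Relaxing integrality, the LP optimum is 34.00 at (u,v) = (4.5, 5), which is not an integer point.
(u,v)=(4,5): 2·4+1·5=13≤14, 2·4+6·5=38≤39, objective 33.
(u,v)=(3,5): 2·3+1·5=11≤14, 2·3+6·5=36≤39, objective 31.
(u,v)=(5,4): 2·5+1·4=14≤14, 2·5+6·4=34≤39, objective 30.
No feasible integer point exceeds 33.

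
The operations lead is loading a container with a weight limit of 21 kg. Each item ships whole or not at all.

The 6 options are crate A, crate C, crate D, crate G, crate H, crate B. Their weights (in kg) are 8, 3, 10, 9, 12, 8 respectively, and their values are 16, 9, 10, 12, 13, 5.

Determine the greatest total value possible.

37

Allowing fractional choices, the relaxed optimum would be about 38.1, but items are indivisible.
crate A + crate C + crate D: weight 8 + 3 + 10 = 21 ≤ 21, value 16 + 9 + 10 = 35.
crate A + crate C + crate G: weight 8 + 3 + 9 = 20 ≤ 21, value 16 + 9 + 12 = 37.
crate A + crate C + crate B: weight 8 + 3 + 8 = 19 ≤ 21, value 16 + 9 + 5 = 30.
Best is crate A, crate C, and crate G with total value 37.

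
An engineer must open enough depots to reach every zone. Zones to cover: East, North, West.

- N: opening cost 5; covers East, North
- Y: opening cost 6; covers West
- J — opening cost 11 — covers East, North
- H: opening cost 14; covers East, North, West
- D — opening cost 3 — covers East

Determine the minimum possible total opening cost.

11

This is a weighted set-cover instance.
Choose N and Y: together they cover East, North, West — every zone.
Total opening cost: 5 + 6 = 11.
No cover costs less than 11.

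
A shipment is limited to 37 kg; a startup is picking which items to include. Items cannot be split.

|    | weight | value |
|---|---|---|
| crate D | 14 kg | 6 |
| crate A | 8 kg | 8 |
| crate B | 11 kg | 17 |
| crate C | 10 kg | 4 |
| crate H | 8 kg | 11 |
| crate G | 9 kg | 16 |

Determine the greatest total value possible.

Allowing fractional choices, the relaxed optimum would be about 52.4, but items are indivisible.
crate A + crate B + crate G: weight 8 + 11 + 9 = 28 ≤ 37, value 8 + 17 + 16 = 41.
crate A + crate B + crate H + crate G: weight 8 + 11 + 8 + 9 = 36 ≤ 37, value 8 + 17 + 11 + 16 = 52.
crate B + crate H + crate G: weight 11 + 8 + 9 = 28 ≤ 37, value 17 + 11 + 16 = 44.
Best is crate A, crate B, crate H, and crate G with total value 52.

52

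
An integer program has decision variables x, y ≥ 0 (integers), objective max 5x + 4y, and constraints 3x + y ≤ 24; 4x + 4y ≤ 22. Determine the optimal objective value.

(x,y)=(5,0): 3·5+1·0=15≤24, 4·5+4·0=20≤22, objective 25.
(x,y)=(4,1): 3·4+1·1=13≤24, 4·4+4·1=20≤22, objective 24.
Maximum is 25 at (x,y)=(5,0).

25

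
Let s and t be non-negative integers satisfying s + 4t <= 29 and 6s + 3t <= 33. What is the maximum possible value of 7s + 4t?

The continuous relaxation peaks at (2.14, 6.71) with value 41.86; rounding to a feasible lattice point costs some objective.
(s,t)=(3,5): 1·3+4·5=23≤29, 6·3+3·5=33≤33, objective 41.
(s,t)=(2,6): 1·2+4·6=26≤29, 6·2+3·6=30≤33, objective 38.
(s,t)=(3,4): 1·3+4·4=19≤29, 6·3+3·4=30≤33, objective 37.
(s,t)=(1,7): 1·1+4·7=29≤29, 6·1+3·7=27≤33, objective 35.
No feasible integer point exceeds 41.

41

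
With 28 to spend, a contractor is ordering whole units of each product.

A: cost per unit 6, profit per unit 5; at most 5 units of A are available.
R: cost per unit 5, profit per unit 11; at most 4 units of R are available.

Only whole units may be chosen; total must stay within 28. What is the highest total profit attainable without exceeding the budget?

R has the best ratio (11/5); taking only R gives at most 4×11 = 44 (stopped by the supply cap of 4).
Mixing does better — 1×A and 4×R: cost 26 ≤ 28, profit 1·5 + 4·11 = 49.

49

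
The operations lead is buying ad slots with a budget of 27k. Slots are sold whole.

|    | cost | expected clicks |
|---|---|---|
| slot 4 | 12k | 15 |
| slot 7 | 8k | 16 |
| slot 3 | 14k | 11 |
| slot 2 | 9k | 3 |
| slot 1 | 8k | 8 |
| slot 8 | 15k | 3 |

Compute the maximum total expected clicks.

slot 4 + slot 7: cost 12 + 8 = 20 ≤ 27, expected clicks 15 + 16 = 31.
slot 7 + slot 3: cost 8 + 14 = 22 ≤ 27, expected clicks 16 + 11 = 27.
Best is slot 4 and slot 7 with total expected clicks 31.

31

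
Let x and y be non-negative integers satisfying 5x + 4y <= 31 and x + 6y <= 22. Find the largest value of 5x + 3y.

(x,y)=(6,0): 5·6+4·0=30≤31, 1·6+6·0=6≤22, objective 30.
(x,y)=(5,1): 5·5+4·1=29≤31, 1·5+6·1=11≤22, objective 28.
(x,y)=(5,0): 5·5+4·0=25≤31, 1·5+6·0=5≤22, objective 25.
The best lattice point is (6,0), giving 30.

30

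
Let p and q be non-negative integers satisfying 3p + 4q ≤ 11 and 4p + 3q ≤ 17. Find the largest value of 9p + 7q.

(p,q)=(3,0) is feasible, giving 27.
(p,q)=(2,1) is feasible, giving 25.
No feasible integer point exceeds 27.

27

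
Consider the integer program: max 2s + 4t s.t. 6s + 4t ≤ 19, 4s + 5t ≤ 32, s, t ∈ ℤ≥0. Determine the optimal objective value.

16

The continuous relaxation peaks at (0, 4.75) with value 19.00; rounding to a feasible lattice point costs some objective.
(s,t)=(0,4): 6·0+4·4=16≤19, 4·0+5·4=20≤32, objective 16.
(s,t)=(1,3): 6·1+4·3=18≤19, 4·1+5·3=19≤32, objective 14.
(s,t)=(0,3): 6·0+4·3=12≤19, 4·0+5·3=15≤32, objective 12.
Maximum is 16 at (s,t)=(0,4).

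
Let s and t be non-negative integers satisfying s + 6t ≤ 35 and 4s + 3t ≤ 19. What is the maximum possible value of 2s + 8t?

(s,t)=(1,5) is feasible, giving 42.
(s,t)=(0,5) is feasible, giving 40.
(s,t)=(1,4) is feasible, giving 34.
No feasible integer point exceeds 42.

42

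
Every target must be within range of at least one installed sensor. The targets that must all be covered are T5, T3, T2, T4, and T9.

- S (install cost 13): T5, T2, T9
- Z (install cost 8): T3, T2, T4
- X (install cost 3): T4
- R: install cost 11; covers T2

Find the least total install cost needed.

Choose S and Z: together they cover T5, T3, T2, T4, T9 — every target.
Total install cost: 13 + 8 = 21.

21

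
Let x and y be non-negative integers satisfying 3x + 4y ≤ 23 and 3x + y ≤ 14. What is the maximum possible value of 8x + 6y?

Relaxing integrality, the LP optimum is 47.33 at (x,y) = (3.67, 3), which is not an integer point.
(x,y)=(4,2): 3·4+4·2=20≤23, 3·4+1·2=14≤14, objective 44.
(x,y)=(3,3): 3·3+4·3=21≤23, 3·3+1·3=12≤14, objective 42.
(x,y)=(2,4): 3·2+4·4=22≤23, 3·2+1·4=10≤14, objective 40.
Maximum is 44 at (x,y)=(4,2).

44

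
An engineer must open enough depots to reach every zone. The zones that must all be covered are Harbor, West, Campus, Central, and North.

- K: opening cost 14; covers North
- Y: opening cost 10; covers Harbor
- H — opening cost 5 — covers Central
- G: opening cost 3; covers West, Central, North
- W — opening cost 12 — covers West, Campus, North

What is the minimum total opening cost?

25

This is a weighted set-cover instance.
Choose Y, G, and W: together they cover Harbor, West, Campus, Central, North — every zone.
Total opening cost: 10 + 3 + 12 = 25.
No cover costs less than 25.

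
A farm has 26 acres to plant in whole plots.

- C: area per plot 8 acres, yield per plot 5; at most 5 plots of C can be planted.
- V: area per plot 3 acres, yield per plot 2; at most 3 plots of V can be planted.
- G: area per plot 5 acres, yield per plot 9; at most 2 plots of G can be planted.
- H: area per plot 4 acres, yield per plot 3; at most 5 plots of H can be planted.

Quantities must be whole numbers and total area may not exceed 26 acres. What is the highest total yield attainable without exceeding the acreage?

30

2×G and 4×H: area 26 ≤ 26, yield 2·9 + 4·3 = 30.
1×V, 2×G, and 3×H: area 25 ≤ 26, yield 1·2 + 2·9 + 3·3 = 29.
Best is 30.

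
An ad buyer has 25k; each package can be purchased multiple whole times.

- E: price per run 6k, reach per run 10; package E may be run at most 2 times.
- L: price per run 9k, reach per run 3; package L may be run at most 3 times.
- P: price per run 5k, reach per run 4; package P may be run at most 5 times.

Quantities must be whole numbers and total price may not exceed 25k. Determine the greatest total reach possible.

This is a bounded integer knapsack.
Take 2×E and 2×P: price 22 ≤ 25, reach 2·10 + 2·4 = 28.
E has the best ratio (10/6) and is taken to its limit of 2; remaining capacity is filled optimally with the others.

28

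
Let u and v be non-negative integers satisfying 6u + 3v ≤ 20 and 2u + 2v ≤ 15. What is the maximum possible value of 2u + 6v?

36

(u,v)=(0,6) is feasible, giving 36.
(u,v)=(0,5) is feasible, giving 30.
Maximum is 36 at (u,v)=(0,6).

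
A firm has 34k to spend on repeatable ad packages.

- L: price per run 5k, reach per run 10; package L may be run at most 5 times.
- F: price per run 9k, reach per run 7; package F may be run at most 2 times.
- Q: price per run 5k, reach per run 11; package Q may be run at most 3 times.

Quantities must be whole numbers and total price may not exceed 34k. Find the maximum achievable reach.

63

Q has the best ratio (11/5); taking only Q gives at most 3×11 = 33 (stopped by the supply cap of 3).
Mixing does better — 3×L and 3×Q: price 30 ≤ 34, reach 3·10 + 3·11 = 63.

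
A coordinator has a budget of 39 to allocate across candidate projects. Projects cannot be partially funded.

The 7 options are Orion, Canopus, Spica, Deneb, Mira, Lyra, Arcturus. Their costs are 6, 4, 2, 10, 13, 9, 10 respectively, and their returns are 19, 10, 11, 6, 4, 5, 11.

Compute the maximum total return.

Orion + Canopus + Spica + Lyra + Arcturus: cost 6 + 4 + 2 + 9 + 10 = 31 ≤ 39, return 19 + 10 + 11 + 5 + 11 = 56.
Orion + Canopus + Spica + Mira + Arcturus: cost 6 + 4 + 2 + 13 + 10 = 35 ≤ 39, return 19 + 10 + 11 + 4 + 11 = 55.
Orion + Canopus + Spica + Deneb + Arcturus: cost 6 + 4 + 2 + 10 + 10 = 32 ≤ 39, return 19 + 10 + 11 + 6 + 11 = 57.
Best is Orion, Canopus, Spica, Deneb, and Arcturus with total return 57.

57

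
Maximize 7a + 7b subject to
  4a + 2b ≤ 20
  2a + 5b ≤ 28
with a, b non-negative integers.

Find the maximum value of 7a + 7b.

(a,b)=(3,4): 4·3+2·4=20≤20, 2·3+5·4=26≤28, objective 49.
(a,b)=(2,4): 4·2+2·4=16≤20, 2·2+5·4=24≤28, objective 42.
(a,b)=(1,5): 4·1+2·5=14≤20, 2·1+5·5=27≤28, objective 42.
The best lattice point is (3,4), giving 49.

49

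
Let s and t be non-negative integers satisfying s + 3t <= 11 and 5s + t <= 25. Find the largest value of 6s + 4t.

32

Relaxing integrality, the LP optimum is 36.00 at (s,t) = (4.57, 2.14), which is not an integer point.
(s,t)=(4,2): 1·4+3·2=10≤11, 5·4+1·2=22≤25, objective 32.
(s,t)=(4,1): 1·4+3·1=7≤11, 5·4+1·1=21≤25, objective 28.
(s,t)=(3,2): 1·3+3·2=9≤11, 5·3+1·2=17≤25, objective 26.
The best lattice point is (4,2), giving 32.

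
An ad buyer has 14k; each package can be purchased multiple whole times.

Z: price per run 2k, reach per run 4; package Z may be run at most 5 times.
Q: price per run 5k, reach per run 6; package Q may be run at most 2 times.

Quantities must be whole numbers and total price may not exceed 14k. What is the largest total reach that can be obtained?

Take 4×Z and 1×Q: price 13 ≤ 14, reach 4·4 + 1·6 = 22.
No other integer combination yields more.

22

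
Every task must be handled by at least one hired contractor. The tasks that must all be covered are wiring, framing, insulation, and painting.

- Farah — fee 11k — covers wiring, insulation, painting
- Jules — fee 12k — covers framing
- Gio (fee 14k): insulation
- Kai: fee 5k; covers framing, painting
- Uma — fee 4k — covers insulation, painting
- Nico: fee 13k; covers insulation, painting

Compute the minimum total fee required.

The greedy cost-per-new-task heuristic would pick Uma, Kai, and Farah for 20, but a cheaper cover exists.
Choose Farah and Kai: together they cover wiring, framing, insulation, painting — every task.
Total fee: 11 + 5 = 16.
No cover costs less than 16.

16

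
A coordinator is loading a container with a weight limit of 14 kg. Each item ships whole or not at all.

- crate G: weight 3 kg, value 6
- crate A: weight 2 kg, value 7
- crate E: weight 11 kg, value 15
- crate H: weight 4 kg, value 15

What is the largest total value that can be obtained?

28

This is an integer program with binary decision variables.
Allowing fractional choices, the relaxed optimum would be about 34.8, but items are indivisible.
crate G + crate A + crate H: weight 3 + 2 + 4 = 9 ≤ 14, value 6 + 7 + 15 = 28.
crate A + crate H: weight 2 + 4 = 6 ≤ 14, value 7 + 15 = 22.
Best is crate G, crate A, and crate H with total value 28.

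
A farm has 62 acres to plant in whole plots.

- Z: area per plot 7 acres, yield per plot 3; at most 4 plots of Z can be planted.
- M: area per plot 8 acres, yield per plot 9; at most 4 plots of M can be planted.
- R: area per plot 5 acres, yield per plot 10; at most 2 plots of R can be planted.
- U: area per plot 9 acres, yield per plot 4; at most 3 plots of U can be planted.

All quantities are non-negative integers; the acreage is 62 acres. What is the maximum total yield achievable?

64

Take 4×M, 2×R, and 2×U: area 60 ≤ 62, yield 4·9 + 2·10 + 2·4 = 64.
R has the best ratio (10/5) and is taken to its limit of 2; remaining capacity is filled optimally with the others.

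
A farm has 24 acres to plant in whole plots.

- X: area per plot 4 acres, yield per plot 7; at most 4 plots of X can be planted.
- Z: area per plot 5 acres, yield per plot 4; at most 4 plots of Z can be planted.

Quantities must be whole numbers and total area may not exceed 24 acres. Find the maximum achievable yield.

4×X and 1×Z: area 21 ≤ 24, yield 4·7 + 1·4 = 32.
3×X and 2×Z: area 22 ≤ 24, yield 3·7 + 2·4 = 29.
Best is 32.

32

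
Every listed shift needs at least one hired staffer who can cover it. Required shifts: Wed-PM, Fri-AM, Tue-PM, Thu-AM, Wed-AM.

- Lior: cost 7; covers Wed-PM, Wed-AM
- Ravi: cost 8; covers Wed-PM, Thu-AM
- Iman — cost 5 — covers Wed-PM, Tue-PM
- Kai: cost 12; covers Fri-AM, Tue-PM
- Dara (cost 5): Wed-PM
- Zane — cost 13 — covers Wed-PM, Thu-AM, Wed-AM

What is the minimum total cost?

25

This is a weighted set-cover instance.
Choose Kai and Zane: together they cover Wed-PM, Fri-AM, Tue-PM, Thu-AM, Wed-AM — every shift.
Total cost: 12 + 13 = 25.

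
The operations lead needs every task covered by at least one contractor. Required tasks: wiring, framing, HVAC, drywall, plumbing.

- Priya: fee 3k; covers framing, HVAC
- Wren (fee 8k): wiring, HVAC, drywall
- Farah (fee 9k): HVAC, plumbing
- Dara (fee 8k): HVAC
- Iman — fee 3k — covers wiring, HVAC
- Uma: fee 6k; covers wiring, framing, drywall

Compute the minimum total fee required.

15

The greedy cost-per-new-task heuristic would pick Priya, Iman, Uma, and Farah for 21, but a cheaper cover exists.
Choose Farah and Uma: together they cover wiring, framing, HVAC, drywall, plumbing — every task.
Total fee: 9 + 6 = 15.
No cover costs less than 15.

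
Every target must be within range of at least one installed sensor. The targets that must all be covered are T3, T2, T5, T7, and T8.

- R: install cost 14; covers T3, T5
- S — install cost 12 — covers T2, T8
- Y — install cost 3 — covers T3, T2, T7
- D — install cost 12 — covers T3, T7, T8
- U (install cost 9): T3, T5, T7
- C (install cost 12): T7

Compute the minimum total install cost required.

This is an integer covering problem.
The greedy cost-per-new-target heuristic would pick Y, U, and S for 24, but a cheaper cover exists.
Choose S and U: together they cover T3, T2, T5, T7, T8 — every target.
Total install cost: 12 + 9 = 21.
No cover costs less than 21.

21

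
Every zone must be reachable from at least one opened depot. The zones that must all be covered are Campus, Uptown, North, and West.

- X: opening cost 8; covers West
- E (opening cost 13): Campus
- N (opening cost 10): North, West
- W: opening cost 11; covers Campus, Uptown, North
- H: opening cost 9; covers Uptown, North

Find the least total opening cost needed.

19

Choose X and W: together they cover Campus, Uptown, North, West — every zone.
Total opening cost: 8 + 11 = 19.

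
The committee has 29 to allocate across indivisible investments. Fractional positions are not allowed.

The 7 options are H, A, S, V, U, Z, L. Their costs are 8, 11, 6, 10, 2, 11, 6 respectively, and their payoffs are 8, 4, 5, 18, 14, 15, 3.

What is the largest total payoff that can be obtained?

Allowing fractional choices, the relaxed optimum would be about 53.0, but investments are indivisible.
V + U + Z + L: cost 10 + 2 + 11 + 6 = 29 ≤ 29, payoff 18 + 14 + 15 + 3 = 50.
V + U + Z: cost 10 + 2 + 11 = 23 ≤ 29, payoff 18 + 14 + 15 = 47.
S + V + U + Z: cost 6 + 10 + 2 + 11 = 29 ≤ 29, payoff 5 + 18 + 14 + 15 = 52.
Best is S, V, U, and Z with total payoff 52.

52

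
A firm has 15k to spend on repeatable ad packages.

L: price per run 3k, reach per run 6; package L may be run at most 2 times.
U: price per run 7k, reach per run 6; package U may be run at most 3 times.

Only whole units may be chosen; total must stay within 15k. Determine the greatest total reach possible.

This is a bounded integer knapsack.
2×U: price 14 ≤ 15, reach 2·6 = 12.
2×L and 1×U: price 13 ≤ 15, reach 2·6 + 1·6 = 18.
Best is 18.

18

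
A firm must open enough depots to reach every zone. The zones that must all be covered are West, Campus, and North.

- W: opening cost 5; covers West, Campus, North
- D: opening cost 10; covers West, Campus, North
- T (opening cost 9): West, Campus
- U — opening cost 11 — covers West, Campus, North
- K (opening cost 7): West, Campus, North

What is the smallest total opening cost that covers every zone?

5

W alone covers West, Campus, North — every zone.
Total opening cost: 5.
No cover costs less than 5.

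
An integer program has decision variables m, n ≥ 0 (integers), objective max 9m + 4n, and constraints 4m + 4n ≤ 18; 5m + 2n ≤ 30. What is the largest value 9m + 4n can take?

36

The continuous relaxation peaks at (4.5, 0) with value 40.50; rounding to a feasible lattice point costs some objective.
(m,n)=(4,0): 4·4+4·0=16≤18, 5·4+2·0=20≤30, objective 36.
(m,n)=(3,1): 4·3+4·1=16≤18, 5·3+2·1=17≤30, objective 31.
(m,n)=(3,0): 4·3+4·0=12≤18, 5·3+2·0=15≤30, objective 27.
The best lattice point is (4,0), giving 36.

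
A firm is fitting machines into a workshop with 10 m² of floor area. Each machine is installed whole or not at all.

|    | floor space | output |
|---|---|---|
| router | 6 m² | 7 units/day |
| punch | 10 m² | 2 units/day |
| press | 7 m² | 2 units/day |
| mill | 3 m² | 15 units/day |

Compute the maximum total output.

22

Allowing fractional choices, the relaxed optimum would be about 22.3, but machines are indivisible.
mill: floor space 3 ≤ 10, output 15.
press + mill: floor space 7 + 3 = 10 ≤ 10, output 2 + 15 = 17.
router + mill: floor space 6 + 3 = 9 ≤ 10, output 7 + 15 = 22.
Best is router and mill with total output 22.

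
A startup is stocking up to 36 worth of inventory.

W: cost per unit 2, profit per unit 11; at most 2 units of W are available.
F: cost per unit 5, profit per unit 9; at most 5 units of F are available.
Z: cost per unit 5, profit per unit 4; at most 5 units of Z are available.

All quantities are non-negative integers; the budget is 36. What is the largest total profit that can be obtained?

71

W has the best ratio (11/2); taking only W gives at most 2×11 = 22 (stopped by the supply cap of 2).
Mixing does better — 2×W, 5×F, and 1×Z: cost 34 ≤ 36, profit 2·11 + 5·9 + 1·4 = 71.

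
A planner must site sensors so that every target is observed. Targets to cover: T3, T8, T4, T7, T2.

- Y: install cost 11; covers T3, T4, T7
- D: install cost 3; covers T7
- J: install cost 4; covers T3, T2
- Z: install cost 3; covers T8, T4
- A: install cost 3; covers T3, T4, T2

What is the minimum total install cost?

9

Choose D, Z, and A: together they cover T3, T8, T4, T7, T2 — every target.
Total install cost: 3 + 3 + 3 = 9.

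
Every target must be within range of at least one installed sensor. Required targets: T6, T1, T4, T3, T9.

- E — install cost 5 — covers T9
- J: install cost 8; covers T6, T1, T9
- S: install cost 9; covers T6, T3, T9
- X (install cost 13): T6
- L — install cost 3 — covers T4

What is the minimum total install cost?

Choose J, S, and L: together they cover T6, T1, T4, T3, T9 — every target.
Total install cost: 8 + 9 + 3 = 20.
No cover costs less than 20.

20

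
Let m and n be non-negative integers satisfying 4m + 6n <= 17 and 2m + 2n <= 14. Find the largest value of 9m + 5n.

(m,n)=(4,0): 4·4+6·0=16≤17, 2·4+2·0=8≤14, objective 36.
(m,n)=(3,0): 4·3+6·0=12≤17, 2·3+2·0=6≤14, objective 27.
Maximum is 36 at (m,n)=(4,0).

36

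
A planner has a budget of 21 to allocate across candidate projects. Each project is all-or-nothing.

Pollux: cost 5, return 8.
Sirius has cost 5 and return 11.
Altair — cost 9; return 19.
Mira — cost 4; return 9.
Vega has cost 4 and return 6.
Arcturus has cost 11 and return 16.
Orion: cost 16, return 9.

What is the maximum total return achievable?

Take Sirius, Altair, and Mira: cost 5 + 9 + 4 = 18 ≤ 21, return 11 + 19 + 9 = 39.
No other feasible combination does better.

39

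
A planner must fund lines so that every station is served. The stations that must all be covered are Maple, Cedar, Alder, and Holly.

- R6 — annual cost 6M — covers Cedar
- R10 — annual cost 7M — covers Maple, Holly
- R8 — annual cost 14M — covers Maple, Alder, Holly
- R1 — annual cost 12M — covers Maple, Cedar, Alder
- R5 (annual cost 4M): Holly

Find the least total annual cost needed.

16

The greedy cost-per-new-station heuristic would pick R10, R6, and R1 for 25, but a cheaper cover exists.
Choose R1 and R5: together they cover Maple, Cedar, Alder, Holly — every station.
Total annual cost: 12 + 4 = 16.
No cover costs less than 16.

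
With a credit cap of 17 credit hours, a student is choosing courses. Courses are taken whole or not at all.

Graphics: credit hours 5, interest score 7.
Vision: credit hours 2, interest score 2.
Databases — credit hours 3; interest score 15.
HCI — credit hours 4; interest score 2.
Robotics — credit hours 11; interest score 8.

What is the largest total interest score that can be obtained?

26

Graphics + Vision + Databases: credit hours 5 + 2 + 3 = 10 ≤ 17, interest score 7 + 2 + 15 = 24.
Graphics + Vision + Databases + HCI: credit hours 5 + 2 + 3 + 4 = 14 ≤ 17, interest score 7 + 2 + 15 + 2 = 26.
Vision + Databases + Robotics: credit hours 2 + 3 + 11 = 16 ≤ 17, interest score 2 + 15 + 8 = 25.
Best is Graphics, Vision, Databases, and HCI with total interest score 26.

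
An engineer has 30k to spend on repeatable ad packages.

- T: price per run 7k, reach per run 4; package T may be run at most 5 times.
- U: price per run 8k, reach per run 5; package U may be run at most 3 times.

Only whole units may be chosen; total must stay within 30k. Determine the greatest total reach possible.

18

This is a bounded integer knapsack.
2×T and 2×U: price 30 ≤ 30, reach 2·4 + 2·5 = 18.
3×T and 1×U: price 29 ≤ 30, reach 3·4 + 1·5 = 17.
Best is 18.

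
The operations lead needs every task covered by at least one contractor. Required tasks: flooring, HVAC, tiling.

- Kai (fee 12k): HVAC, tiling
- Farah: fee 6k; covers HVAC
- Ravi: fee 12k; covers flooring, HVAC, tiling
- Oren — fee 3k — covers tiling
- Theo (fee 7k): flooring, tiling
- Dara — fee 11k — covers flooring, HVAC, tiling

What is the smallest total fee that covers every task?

11

The greedy cost-per-new-task heuristic would pick Oren and Dara for 14, but a cheaper cover exists.
Dara alone covers flooring, HVAC, tiling — every task.
Total fee: 11.
No cover costs less than 11.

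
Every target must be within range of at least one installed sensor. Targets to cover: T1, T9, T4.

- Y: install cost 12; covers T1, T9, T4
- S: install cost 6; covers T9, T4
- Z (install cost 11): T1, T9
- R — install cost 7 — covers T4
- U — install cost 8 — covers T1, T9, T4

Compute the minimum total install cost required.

U alone covers T1, T9, T4 — every target.
Total install cost: 8.
No cover costs less than 8.

8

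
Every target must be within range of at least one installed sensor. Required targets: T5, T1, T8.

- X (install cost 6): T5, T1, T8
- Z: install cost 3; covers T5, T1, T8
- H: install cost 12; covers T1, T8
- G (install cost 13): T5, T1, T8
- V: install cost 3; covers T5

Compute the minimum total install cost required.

Z alone covers T5, T1, T8 — every target.
Total install cost: 3.
No cover costs less than 3.

3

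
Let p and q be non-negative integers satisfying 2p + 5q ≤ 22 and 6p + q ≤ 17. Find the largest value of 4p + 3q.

(p,q)=(2,3) is feasible, giving 17.
(p,q)=(1,4) is feasible, giving 16.
(p,q)=(2,2) is feasible, giving 14.
(p,q)=(1,3) is feasible, giving 13.
The best lattice point is (2,3), giving 17.

17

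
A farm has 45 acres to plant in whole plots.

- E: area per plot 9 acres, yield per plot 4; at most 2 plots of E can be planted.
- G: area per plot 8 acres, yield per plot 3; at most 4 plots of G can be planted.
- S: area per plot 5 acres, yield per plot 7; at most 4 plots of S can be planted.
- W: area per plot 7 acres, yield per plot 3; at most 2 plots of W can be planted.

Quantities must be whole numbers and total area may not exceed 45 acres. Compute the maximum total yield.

39

This is a bounded integer knapsack.
S has the best ratio (7/5); taking only S gives at most 4×7 = 28 (stopped by the supply cap of 4).
Mixing does better — 2×E, 4×S, and 1×W: area 45 ≤ 45, yield 2·4 + 4·7 + 1·3 = 39.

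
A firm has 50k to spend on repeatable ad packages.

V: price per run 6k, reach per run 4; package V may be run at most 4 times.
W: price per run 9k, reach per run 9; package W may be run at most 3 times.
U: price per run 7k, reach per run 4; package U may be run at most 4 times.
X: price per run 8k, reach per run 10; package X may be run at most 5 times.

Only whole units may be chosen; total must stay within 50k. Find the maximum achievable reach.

59

1×W and 5×X: price 49 ≤ 50, reach 1·9 + 5·10 = 59.
2×W and 4×X: price 50 ≤ 50, reach 2·9 + 4·10 = 58.
Best is 59.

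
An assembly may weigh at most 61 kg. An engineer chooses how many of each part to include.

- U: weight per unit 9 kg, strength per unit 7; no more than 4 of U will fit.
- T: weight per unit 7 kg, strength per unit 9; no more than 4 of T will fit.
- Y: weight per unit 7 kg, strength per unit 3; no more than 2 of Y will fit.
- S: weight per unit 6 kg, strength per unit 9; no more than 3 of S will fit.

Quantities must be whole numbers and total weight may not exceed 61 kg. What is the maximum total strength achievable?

70

1×U, 4×T, and 3×S: weight 55 ≤ 61, strength 1·7 + 4·9 + 3·9 = 70.
4×T, 2×Y, and 3×S: weight 60 ≤ 61, strength 4·9 + 2·3 + 3·9 = 69.
Best is 70.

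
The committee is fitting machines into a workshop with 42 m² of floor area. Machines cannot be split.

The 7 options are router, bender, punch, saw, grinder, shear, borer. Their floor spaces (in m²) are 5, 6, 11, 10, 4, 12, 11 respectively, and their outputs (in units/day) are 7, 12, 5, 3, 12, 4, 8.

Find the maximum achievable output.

44

Take router, bender, punch, grinder, and borer: floor space 5 + 6 + 11 + 4 + 11 = 37 ≤ 42, output 7 + 12 + 5 + 12 + 8 = 44.
No other feasible combination does better.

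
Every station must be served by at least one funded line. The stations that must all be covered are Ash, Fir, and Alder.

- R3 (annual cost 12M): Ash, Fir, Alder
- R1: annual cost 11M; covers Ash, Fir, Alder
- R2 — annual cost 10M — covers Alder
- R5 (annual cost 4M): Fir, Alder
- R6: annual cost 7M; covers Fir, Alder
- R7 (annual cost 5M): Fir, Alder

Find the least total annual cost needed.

11

This is a weighted set-cover instance.
The greedy cost-per-new-station heuristic would pick R5 and R1 for 15, but a cheaper cover exists.
R1 alone covers Ash, Fir, Alder — every station.
Total annual cost: 11.
No cover costs less than 11.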